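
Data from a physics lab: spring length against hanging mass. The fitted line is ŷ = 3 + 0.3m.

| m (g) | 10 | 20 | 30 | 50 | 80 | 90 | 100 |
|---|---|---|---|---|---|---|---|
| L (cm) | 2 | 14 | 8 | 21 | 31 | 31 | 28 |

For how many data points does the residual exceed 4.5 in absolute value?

2

m=10: ŷ = 3 + 0.3·10 = 6; r = 2 − 6 = -4
m=20: ŷ = 3 + 0.3·20 = 9; r = 14 − 9 = 5
m=30: ŷ = 3 + 0.3·30 = 12; r = 8 − 12 = -4
m=50: ŷ = 3 + 0.3·50 = 18; r = 21 − 18 = 3
m=80: ŷ = 3 + 0.3·80 = 27; r = 31 − 27 = 4
m=90: ŷ = 3 + 0.3·90 = 30; r = 31 − 30 = 1
m=100: ŷ = 3 + 0.3·100 = 33; r = 28 − 33 = -5
|r| > 4.5: m=20 (|r|=5), m=100 (|r|=5) → 2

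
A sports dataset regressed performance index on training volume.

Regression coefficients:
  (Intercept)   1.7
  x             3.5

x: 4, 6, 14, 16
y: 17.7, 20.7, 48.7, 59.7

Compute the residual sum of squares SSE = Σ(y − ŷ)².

SSE = 16

x=4: ŷ = 1.7 + 3.5·4 = 15.7; r = 17.7 − 15.7 = 2
x=6: ŷ = 1.7 + 3.5·6 = 22.7; r = 20.7 − 22.7 = -2
x=14: ŷ = 1.7 + 3.5·14 = 50.7; r = 48.7 − 50.7 = -2
x=16: ŷ = 1.7 + 3.5·16 = 57.7; r = 59.7 − 57.7 = 2
SSE = 4 + 4 + 4 + 4 = 16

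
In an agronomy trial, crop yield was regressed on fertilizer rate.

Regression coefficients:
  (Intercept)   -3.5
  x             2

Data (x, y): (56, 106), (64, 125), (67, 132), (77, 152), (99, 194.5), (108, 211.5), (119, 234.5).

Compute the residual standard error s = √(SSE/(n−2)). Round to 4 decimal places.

x=56: ŷ = -3.5 + 2·56 = 108.5; e = 106 − 108.5 = -2.5
x=64: ŷ = -3.5 + 2·64 = 124.5; e = 125 − 124.5 = 0.5
x=67: ŷ = -3.5 + 2·67 = 130.5; e = 132 − 130.5 = 1.5
x=77: ŷ = -3.5 + 2·77 = 150.5; e = 152 − 150.5 = 1.5
x=99: ŷ = -3.5 + 2·99 = 194.5; e = 194.5 − 194.5 = 0
x=108: ŷ = -3.5 + 2·108 = 212.5; e = 211.5 − 212.5 = -1
x=119: ŷ = -3.5 + 2·119 = 234.5; e = 234.5 − 234.5 = 0
SSE = 6.25 + 0.25 + 2.25 + 2.25 + 0 + 1 + 0 = 12
s = √(12/5) = √2.4 ≈ 1.5492

s = 1.5492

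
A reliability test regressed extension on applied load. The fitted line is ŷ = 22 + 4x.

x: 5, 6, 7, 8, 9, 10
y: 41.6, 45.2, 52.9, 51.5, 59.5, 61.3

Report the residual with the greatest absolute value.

e = 2.9

x=5: ŷ = 22 + 4·5 = 42; e = 41.6 − 42 = -0.4
x=6: ŷ = 22 + 4·6 = 46; e = 45.2 − 46 = -0.8
x=7: ŷ = 22 + 4·7 = 50; e = 52.9 − 50 = 2.9
x=8: ŷ = 22 + 4·8 = 54; e = 51.5 − 54 = -2.5
x=9: ŷ = 22 + 4·9 = 58; e = 59.5 − 58 = 1.5
x=10: ŷ = 22 + 4·10 = 62; e = 61.3 − 62 = -0.7
Largest |e| is 2.9 at x = 7, residual 2.9.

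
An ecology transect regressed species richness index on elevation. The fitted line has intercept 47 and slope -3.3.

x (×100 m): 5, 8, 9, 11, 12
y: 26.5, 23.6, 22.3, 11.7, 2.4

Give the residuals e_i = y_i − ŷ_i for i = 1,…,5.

-4, 3, 5, 1, -5

x=5: ŷ = 47 − 3.3·5 = 30.5; e = 26.5 − 30.5 = -4
x=8: ŷ = 47 − 3.3·8 = 20.6; e = 23.6 − 20.6 = 3
x=9: ŷ = 47 − 3.3·9 = 17.3; e = 22.3 − 17.3 = 5
x=11: ŷ = 47 − 3.3·11 = 10.7; e = 11.7 − 10.7 = 1
x=12: ŷ = 47 − 3.3·12 = 7.4; e = 2.4 − 7.4 = -5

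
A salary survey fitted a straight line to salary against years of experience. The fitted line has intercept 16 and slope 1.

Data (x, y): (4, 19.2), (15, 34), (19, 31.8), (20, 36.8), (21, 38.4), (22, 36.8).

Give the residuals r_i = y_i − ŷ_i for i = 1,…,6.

-0.8, 3, -3.2, 0.8, 1.4, -1.2

x=4: ŷ = 16 + 4 = 20; r = 19.2 − 20 = -0.8
x=15: ŷ = 16 + 15 = 31; r = 34 − 31 = 3
x=19: ŷ = 16 + 19 = 35; r = 31.8 − 35 = -3.2
x=20: ŷ = 16 + 20 = 36; r = 36.8 − 36 = 0.8
x=21: ŷ = 16 + 21 = 37; r = 38.4 − 37 = 1.4
x=22: ŷ = 16 + 22 = 38; r = 36.8 − 38 = -1.2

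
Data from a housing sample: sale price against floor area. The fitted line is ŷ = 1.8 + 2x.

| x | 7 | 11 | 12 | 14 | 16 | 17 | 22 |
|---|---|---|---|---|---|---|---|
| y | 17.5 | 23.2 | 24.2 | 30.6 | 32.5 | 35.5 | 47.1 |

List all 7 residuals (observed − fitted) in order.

1.7, -0.6, -1.6, 0.8, -1.3, -0.3, 1.3

x=7: ŷ = 1.8 + 2·7 = 15.8; e = 17.5 − 15.8 = 1.7
x=11: ŷ = 1.8 + 2·11 = 23.8; e = 23.2 − 23.8 = -0.6
x=12: ŷ = 1.8 + 2·12 = 25.8; e = 24.2 − 25.8 = -1.6
x=14: ŷ = 1.8 + 2·14 = 29.8; e = 30.6 − 29.8 = 0.8
x=16: ŷ = 1.8 + 2·16 = 33.8; e = 32.5 − 33.8 = -1.3
x=17: ŷ = 1.8 + 2·17 = 35.8; e = 35.5 − 35.8 = -0.3
x=22: ŷ = 1.8 + 2·22 = 45.8; e = 47.1 − 45.8 = 1.3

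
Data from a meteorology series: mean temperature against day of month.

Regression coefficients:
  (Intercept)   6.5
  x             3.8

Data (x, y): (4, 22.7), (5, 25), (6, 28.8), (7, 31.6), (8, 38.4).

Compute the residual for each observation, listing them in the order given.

x=4: ŷ = 6.5 + 3.8·4 = 21.7; r = 22.7 − 21.7 = 1
x=5: ŷ = 6.5 + 3.8·5 = 25.5; r = 25 − 25.5 = -0.5
x=6: ŷ = 6.5 + 3.8·6 = 29.3; r = 28.8 − 29.3 = -0.5
x=7: ŷ = 6.5 + 3.8·7 = 33.1; r = 31.6 − 33.1 = -1.5
x=8: ŷ = 6.5 + 3.8·8 = 36.9; r = 38.4 − 36.9 = 1.5

1, -0.5, -0.5, -1.5, 1.5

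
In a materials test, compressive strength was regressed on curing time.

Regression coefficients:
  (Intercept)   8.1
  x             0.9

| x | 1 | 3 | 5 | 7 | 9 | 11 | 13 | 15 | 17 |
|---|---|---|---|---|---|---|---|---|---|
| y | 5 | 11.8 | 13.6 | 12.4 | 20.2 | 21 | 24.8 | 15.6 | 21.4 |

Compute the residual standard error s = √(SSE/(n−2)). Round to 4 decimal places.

s = 4.0000

x=1: ŷ = 8.1 + 0.9·1 = 9; e = 5 − 9 = -4
x=3: ŷ = 8.1 + 0.9·3 = 10.8; e = 11.8 − 10.8 = 1
x=5: ŷ = 8.1 + 0.9·5 = 12.6; e = 13.6 − 12.6 = 1
x=7: ŷ = 8.1 + 0.9·7 = 14.4; e = 12.4 − 14.4 = -2
x=9: ŷ = 8.1 + 0.9·9 = 16.2; e = 20.2 − 16.2 = 4
x=11: ŷ = 8.1 + 0.9·11 = 18; e = 21 − 18 = 3
x=13: ŷ = 8.1 + 0.9·13 = 19.8; e = 24.8 − 19.8 = 5
x=15: ŷ = 8.1 + 0.9·15 = 21.6; e = 15.6 − 21.6 = -6
x=17: ŷ = 8.1 + 0.9·17 = 23.4; e = 21.4 − 23.4 = -2
SSE = 16 + 1 + 1 + 4 + 16 + 9 + 25 + 36 + 4 = 112
s = √(112/7) = √16 ≈ 4.0000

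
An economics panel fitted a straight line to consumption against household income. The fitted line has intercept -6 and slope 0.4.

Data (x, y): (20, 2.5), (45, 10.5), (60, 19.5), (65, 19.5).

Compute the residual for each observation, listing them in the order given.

0.5, -1.5, 1.5, -0.5

x=20: ŷ = -6 + 0.4·20 = 2; r = 2.5 − 2 = 0.5
x=45: ŷ = -6 + 0.4·45 = 12; r = 10.5 − 12 = -1.5
x=60: ŷ = -6 + 0.4·60 = 18; r = 19.5 − 18 = 1.5
x=65: ŷ = -6 + 0.4·65 = 20; r = 19.5 − 20 = -0.5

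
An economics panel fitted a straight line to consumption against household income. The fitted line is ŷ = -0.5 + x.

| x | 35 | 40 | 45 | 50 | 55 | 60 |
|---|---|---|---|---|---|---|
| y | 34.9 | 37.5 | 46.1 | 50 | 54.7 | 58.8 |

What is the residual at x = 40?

r = -2

ŷ = -0.5 + 40 = 39.5
r = 37.5 − 39.5 = -2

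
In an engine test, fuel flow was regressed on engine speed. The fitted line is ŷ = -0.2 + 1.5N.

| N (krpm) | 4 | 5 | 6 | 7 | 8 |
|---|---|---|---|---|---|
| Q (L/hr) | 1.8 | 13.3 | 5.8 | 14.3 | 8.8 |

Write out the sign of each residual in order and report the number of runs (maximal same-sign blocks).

N=4: ŷ = -0.2 + 1.5·4 = 5.8; r = 1.8 − 5.8 = -4
N=5: ŷ = -0.2 + 1.5·5 = 7.3; r = 13.3 − 7.3 = 6
N=6: ŷ = -0.2 + 1.5·6 = 8.8; r = 5.8 − 8.8 = -3
N=7: ŷ = -0.2 + 1.5·7 = 10.3; r = 14.3 − 10.3 = 4
N=8: ŷ = -0.2 + 1.5·8 = 11.8; r = 8.8 − 11.8 = -3
Signs: − + − + −
Runs: −×1, +×1, −×1, +×1, −×1 → 5

5 runs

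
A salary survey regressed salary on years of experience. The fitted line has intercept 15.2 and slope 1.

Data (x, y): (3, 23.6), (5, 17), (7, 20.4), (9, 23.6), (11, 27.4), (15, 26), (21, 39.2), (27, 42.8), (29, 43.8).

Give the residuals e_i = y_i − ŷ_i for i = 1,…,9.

5.4, -3.2, -1.8, -0.6, 1.2, -4.2, 3, 0.6, -0.4

x=3: ŷ = 15.2 + 3 = 18.2; e = 23.6 − 18.2 = 5.4
x=5: ŷ = 15.2 + 5 = 20.2; e = 17 − 20.2 = -3.2
x=7: ŷ = 15.2 + 7 = 22.2; e = 20.4 − 22.2 = -1.8
x=9: ŷ = 15.2 + 9 = 24.2; e = 23.6 − 24.2 = -0.6
x=11: ŷ = 15.2 + 11 = 26.2; e = 27.4 − 26.2 = 1.2
x=15: ŷ = 15.2 + 15 = 30.2; e = 26 − 30.2 = -4.2
x=21: ŷ = 15.2 + 21 = 36.2; e = 39.2 − 36.2 = 3
x=27: ŷ = 15.2 + 27 = 42.2; e = 42.8 − 42.2 = 0.6
x=29: ŷ = 15.2 + 29 = 44.2; e = 43.8 − 44.2 = -0.4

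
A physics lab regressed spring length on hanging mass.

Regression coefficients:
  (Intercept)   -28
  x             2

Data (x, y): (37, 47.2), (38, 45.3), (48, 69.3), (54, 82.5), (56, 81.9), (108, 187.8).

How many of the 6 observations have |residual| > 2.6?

x=37: ŷ = -28 + 2·37 = 46; r = 47.2 − 46 = 1.2
x=38: ŷ = -28 + 2·38 = 48; r = 45.3 − 48 = -2.7
x=48: ŷ = -28 + 2·48 = 68; r = 69.3 − 68 = 1.3
x=54: ŷ = -28 + 2·54 = 80; r = 82.5 − 80 = 2.5
x=56: ŷ = -28 + 2·56 = 84; r = 81.9 − 84 = -2.1
x=108: ŷ = -28 + 2·108 = 188; r = 187.8 − 188 = -0.2
|r| > 2.6: x=38 (|r|=2.7) → 1

1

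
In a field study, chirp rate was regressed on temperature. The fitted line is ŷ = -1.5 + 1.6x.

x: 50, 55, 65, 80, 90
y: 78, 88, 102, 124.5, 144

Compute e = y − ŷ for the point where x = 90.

ŷ = -1.5 + 1.6·90 = 142.5
e = 144 − 142.5 = 1.5

e = 1.5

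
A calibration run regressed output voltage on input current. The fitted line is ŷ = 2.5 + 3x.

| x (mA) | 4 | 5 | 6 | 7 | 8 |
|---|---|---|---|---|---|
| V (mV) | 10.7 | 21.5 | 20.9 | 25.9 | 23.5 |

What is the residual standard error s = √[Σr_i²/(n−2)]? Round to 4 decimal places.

x=4: ŷ = 2.5 + 3·4 = 14.5; r = 10.7 − 14.5 = -3.8
x=5: ŷ = 2.5 + 3·5 = 17.5; r = 21.5 − 17.5 = 4
x=6: ŷ = 2.5 + 3·6 = 20.5; r = 20.9 − 20.5 = 0.4
x=7: ŷ = 2.5 + 3·7 = 23.5; r = 25.9 − 23.5 = 2.4
x=8: ŷ = 2.5 + 3·8 = 26.5; r = 23.5 − 26.5 = -3
SSE = 14.44 + 16 + 0.16 + 5.76 + 9 = 45.36
s = √(45.36/3) = √15.12 ≈ 3.8884

s = 3.8884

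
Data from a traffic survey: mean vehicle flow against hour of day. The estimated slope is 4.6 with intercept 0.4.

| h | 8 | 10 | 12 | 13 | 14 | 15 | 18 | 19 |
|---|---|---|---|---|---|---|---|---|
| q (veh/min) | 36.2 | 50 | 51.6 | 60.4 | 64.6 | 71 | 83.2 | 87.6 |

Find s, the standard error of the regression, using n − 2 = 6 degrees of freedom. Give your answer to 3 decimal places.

s = 2.332

h=8: ŷ = 0.4 + 4.6·8 = 37.2; e = 36.2 − 37.2 = -1
h=10: ŷ = 0.4 + 4.6·10 = 46.4; e = 50 − 46.4 = 3.6
h=12: ŷ = 0.4 + 4.6·12 = 55.6; e = 51.6 − 55.6 = -4
h=13: ŷ = 0.4 + 4.6·13 = 60.2; e = 60.4 − 60.2 = 0.2
h=14: ŷ = 0.4 + 4.6·14 = 64.8; e = 64.6 − 64.8 = -0.2
h=15: ŷ = 0.4 + 4.6·15 = 69.4; e = 71 − 69.4 = 1.6
h=18: ŷ = 0.4 + 4.6·18 = 83.2; e = 83.2 − 83.2 = 0
h=19: ŷ = 0.4 + 4.6·19 = 87.8; e = 87.6 − 87.8 = -0.2
SSE = 1 + 12.96 + 16 + 0.04 + 0.04 + 2.56 + 0 + 0.04 = 32.64
s = √(32.64/6) = √5.44 ≈ 2.332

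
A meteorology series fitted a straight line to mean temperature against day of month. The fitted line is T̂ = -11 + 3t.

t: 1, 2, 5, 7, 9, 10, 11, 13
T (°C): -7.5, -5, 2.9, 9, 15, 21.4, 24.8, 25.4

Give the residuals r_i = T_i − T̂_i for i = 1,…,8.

t=1: T̂ = -11 + 3·1 = -8; r = -7.5 − (-8) = 0.5
t=2: T̂ = -11 + 3·2 = -5; r = -5 − (-5) = 0
t=5: T̂ = -11 + 3·5 = 4; r = 2.9 − 4 = -1.1
t=7: T̂ = -11 + 3·7 = 10; r = 9 − 10 = -1
t=9: T̂ = -11 + 3·9 = 16; r = 15 − 16 = -1
t=10: T̂ = -11 + 3·10 = 19; r = 21.4 − 19 = 2.4
t=11: T̂ = -11 + 3·11 = 22; r = 24.8 − 22 = 2.8
t=13: T̂ = -11 + 3·13 = 28; r = 25.4 − 28 = -2.6

0.5, 0, -1.1, -1, -1, 2.4, 2.8, -2.6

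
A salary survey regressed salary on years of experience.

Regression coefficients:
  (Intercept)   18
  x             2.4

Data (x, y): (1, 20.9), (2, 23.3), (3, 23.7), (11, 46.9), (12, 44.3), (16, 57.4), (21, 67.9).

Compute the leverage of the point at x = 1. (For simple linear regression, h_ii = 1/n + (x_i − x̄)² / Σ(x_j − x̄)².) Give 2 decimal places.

x̄ = (1 + 2 + 3 + 11 + 12 + 16 + 21)/7 = 9.42857
Σ(x − x̄)² = 71.0408 + 55.1837 + 41.3265 + 2.46939 + 6.61224 + 43.1837 + 133.898 = 353.714
h = 1/7 + (-8.42857)²/353.714 = 0.142857 + 0.200842 = 0.34

h = 0.34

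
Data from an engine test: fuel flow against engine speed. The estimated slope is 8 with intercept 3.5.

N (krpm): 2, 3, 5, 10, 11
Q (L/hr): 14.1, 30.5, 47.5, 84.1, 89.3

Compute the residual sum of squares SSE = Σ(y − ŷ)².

N=2: ŷ = 3.5 + 8·2 = 19.5; r = 14.1 − 19.5 = -5.4
N=3: ŷ = 3.5 + 8·3 = 27.5; r = 30.5 − 27.5 = 3
N=5: ŷ = 3.5 + 8·5 = 43.5; r = 47.5 − 43.5 = 4
N=10: ŷ = 3.5 + 8·10 = 83.5; r = 84.1 − 83.5 = 0.6
N=11: ŷ = 3.5 + 8·11 = 91.5; r = 89.3 − 91.5 = -2.2
SSE = 29.16 + 9 + 16 + 0.36 + 4.84 = 59.36

SSE = 59.36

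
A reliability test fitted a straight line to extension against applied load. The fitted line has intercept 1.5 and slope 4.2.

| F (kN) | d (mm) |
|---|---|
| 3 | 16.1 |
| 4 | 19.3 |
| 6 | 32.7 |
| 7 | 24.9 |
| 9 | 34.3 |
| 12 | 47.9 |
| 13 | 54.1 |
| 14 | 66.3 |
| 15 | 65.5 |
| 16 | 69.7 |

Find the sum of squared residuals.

F=3: d̂ = 1.5 + 4.2·3 = 14.1; r = 16.1 − 14.1 = 2
F=4: d̂ = 1.5 + 4.2·4 = 18.3; r = 19.3 − 18.3 = 1
F=6: d̂ = 1.5 + 4.2·6 = 26.7; r = 32.7 − 26.7 = 6
F=7: d̂ = 1.5 + 4.2·7 = 30.9; r = 24.9 − 30.9 = -6
F=9: d̂ = 1.5 + 4.2·9 = 39.3; r = 34.3 − 39.3 = -5
F=12: d̂ = 1.5 + 4.2·12 = 51.9; r = 47.9 − 51.9 = -4
F=13: d̂ = 1.5 + 4.2·13 = 56.1; r = 54.1 − 56.1 = -2
F=14: d̂ = 1.5 + 4.2·14 = 60.3; r = 66.3 − 60.3 = 6
F=15: d̂ = 1.5 + 4.2·15 = 64.5; r = 65.5 − 64.5 = 1
F=16: d̂ = 1.5 + 4.2·16 = 68.7; r = 69.7 − 68.7 = 1
SSE = 4 + 1 + 36 + 36 + 25 + 16 + 4 + 36 + 1 + 1 = 160

SSE = 160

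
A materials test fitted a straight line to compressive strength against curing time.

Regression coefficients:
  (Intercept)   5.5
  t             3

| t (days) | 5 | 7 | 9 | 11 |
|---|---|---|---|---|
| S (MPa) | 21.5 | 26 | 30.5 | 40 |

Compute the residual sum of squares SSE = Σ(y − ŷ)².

t=5: Ŝ = 5.5 + 3·5 = 20.5; r = 21.5 − 20.5 = 1
t=7: Ŝ = 5.5 + 3·7 = 26.5; r = 26 − 26.5 = -0.5
t=9: Ŝ = 5.5 + 3·9 = 32.5; r = 30.5 − 32.5 = -2
t=11: Ŝ = 5.5 + 3·11 = 38.5; r = 40 − 38.5 = 1.5
SSE = 1 + 0.25 + 4 + 2.25 = 7.5

SSE = 7.5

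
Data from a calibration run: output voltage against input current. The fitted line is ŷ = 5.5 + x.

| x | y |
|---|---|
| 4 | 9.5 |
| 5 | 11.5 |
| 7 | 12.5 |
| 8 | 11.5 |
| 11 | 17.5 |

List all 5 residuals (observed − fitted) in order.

x=4: ŷ = 5.5 + 4 = 9.5; r = 9.5 − 9.5 = 0
x=5: ŷ = 5.5 + 5 = 10.5; r = 11.5 − 10.5 = 1
x=7: ŷ = 5.5 + 7 = 12.5; r = 12.5 − 12.5 = 0
x=8: ŷ = 5.5 + 8 = 13.5; r = 11.5 − 13.5 = -2
x=11: ŷ = 5.5 + 11 = 16.5; r = 17.5 − 16.5 = 1

0, 1, 0, -2, 1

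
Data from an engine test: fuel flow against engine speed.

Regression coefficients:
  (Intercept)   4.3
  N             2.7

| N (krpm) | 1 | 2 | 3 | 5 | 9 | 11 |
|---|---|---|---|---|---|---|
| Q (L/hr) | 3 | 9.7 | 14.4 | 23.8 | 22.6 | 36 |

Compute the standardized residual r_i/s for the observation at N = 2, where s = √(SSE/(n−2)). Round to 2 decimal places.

0.00

N=1: Q̂ = 4.3 + 2.7·1 = 7; r = 3 − 7 = -4
N=2: Q̂ = 4.3 + 2.7·2 = 9.7; r = 9.7 − 9.7 = 0
N=3: Q̂ = 4.3 + 2.7·3 = 12.4; r = 14.4 − 12.4 = 2
N=5: Q̂ = 4.3 + 2.7·5 = 17.8; r = 23.8 − 17.8 = 6
N=9: Q̂ = 4.3 + 2.7·9 = 28.6; r = 22.6 − 28.6 = -6
N=11: Q̂ = 4.3 + 2.7·11 = 34; r = 36 − 34 = 2
SSE = 16 + 0 + 4 + 36 + 36 + 4 = 96
s = √(96/4) = 4.89898
r/s = 0 / 4.89898 = 0.00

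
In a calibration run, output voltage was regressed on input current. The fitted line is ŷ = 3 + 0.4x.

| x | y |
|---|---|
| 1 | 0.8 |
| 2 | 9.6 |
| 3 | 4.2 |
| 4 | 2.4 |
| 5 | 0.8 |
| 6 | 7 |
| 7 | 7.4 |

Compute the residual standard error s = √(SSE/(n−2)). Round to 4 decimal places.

x=1: ŷ = 3 + 0.4·1 = 3.4; e = 0.8 − 3.4 = -2.6
x=2: ŷ = 3 + 0.4·2 = 3.8; e = 9.6 − 3.8 = 5.8
x=3: ŷ = 3 + 0.4·3 = 4.2; e = 4.2 − 4.2 = 0
x=4: ŷ = 3 + 0.4·4 = 4.6; e = 2.4 − 4.6 = -2.2
x=5: ŷ = 3 + 0.4·5 = 5; e = 0.8 − 5 = -4.2
x=6: ŷ = 3 + 0.4·6 = 5.4; e = 7 − 5.4 = 1.6
x=7: ŷ = 3 + 0.4·7 = 5.8; e = 7.4 − 5.8 = 1.6
SSE = 6.76 + 33.64 + 0 + 4.84 + 17.64 + 2.56 + 2.56 = 68
s = √(68/5) = √13.6 ≈ 3.6878

s = 3.6878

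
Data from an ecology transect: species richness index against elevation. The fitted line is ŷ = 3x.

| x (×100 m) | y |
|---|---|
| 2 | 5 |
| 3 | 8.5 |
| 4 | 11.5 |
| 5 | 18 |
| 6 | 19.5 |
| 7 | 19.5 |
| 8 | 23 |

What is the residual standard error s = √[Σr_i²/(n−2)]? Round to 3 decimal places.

s = 1.789

x=2: ŷ = 3·2 = 6; r = 5 − 6 = -1
x=3: ŷ = 3·3 = 9; r = 8.5 − 9 = -0.5
x=4: ŷ = 3·4 = 12; r = 11.5 − 12 = -0.5
x=5: ŷ = 3·5 = 15; r = 18 − 15 = 3
x=6: ŷ = 3·6 = 18; r = 19.5 − 18 = 1.5
x=7: ŷ = 3·7 = 21; r = 19.5 − 21 = -1.5
x=8: ŷ = 3·8 = 24; r = 23 − 24 = -1
SSE = 1 + 0.25 + 0.25 + 9 + 2.25 + 2.25 + 1 = 16
s = √(16/5) = √3.2 ≈ 1.789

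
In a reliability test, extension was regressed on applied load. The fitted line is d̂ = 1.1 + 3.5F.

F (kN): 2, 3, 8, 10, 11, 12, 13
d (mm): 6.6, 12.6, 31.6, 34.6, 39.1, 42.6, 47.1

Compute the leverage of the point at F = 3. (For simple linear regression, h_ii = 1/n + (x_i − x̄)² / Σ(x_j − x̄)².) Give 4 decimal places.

F̄ = (2 + 3 + 8 + 10 + 11 + 12 + 13)/7 = 8.42857
Σ(F − F̄)² = 41.3265 + 29.4694 + 0.183673 + 2.46939 + 6.61224 + 12.7551 + 20.898 = 113.714
h = 1/7 + (-5.42857)²/113.714 = 0.142857 + 0.259153 = 0.4020

h = 0.4020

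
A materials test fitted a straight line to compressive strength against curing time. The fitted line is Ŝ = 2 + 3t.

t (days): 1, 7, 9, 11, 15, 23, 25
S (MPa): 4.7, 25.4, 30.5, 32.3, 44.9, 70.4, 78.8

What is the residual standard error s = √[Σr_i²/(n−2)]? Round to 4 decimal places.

s = 2.1633

t=1: Ŝ = 2 + 3·1 = 5; r = 4.7 − 5 = -0.3
t=7: Ŝ = 2 + 3·7 = 23; r = 25.4 − 23 = 2.4
t=9: Ŝ = 2 + 3·9 = 29; r = 30.5 − 29 = 1.5
t=11: Ŝ = 2 + 3·11 = 35; r = 32.3 − 35 = -2.7
t=15: Ŝ = 2 + 3·15 = 47; r = 44.9 − 47 = -2.1
t=23: Ŝ = 2 + 3·23 = 71; r = 70.4 − 71 = -0.6
t=25: Ŝ = 2 + 3·25 = 77; r = 78.8 − 77 = 1.8
SSE = 0.09 + 5.76 + 2.25 + 7.29 + 4.41 + 0.36 + 3.24 = 23.4
s = √(23.4/5) = √4.68 ≈ 2.1633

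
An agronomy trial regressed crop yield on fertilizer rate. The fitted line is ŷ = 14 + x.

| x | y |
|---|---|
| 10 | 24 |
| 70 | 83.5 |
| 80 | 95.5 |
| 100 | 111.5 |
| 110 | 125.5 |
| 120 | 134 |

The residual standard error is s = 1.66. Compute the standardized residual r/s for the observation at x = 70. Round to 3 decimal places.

-0.301

ŷ = 14 + 70 = 84
r = 83.5 − 84 = -0.5
r/s = -0.5 / 1.66 = -0.301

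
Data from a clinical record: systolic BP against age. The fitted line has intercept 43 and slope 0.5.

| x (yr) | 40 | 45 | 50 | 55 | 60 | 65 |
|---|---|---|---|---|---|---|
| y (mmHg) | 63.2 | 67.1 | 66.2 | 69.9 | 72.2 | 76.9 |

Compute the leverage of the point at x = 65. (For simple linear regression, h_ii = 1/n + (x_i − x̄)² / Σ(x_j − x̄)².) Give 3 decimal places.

h = 0.524

x̄ = (40 + 45 + 50 + 55 + 60 + 65)/6 = 52.5
Σ(x − x̄)² = 156.25 + 56.25 + 6.25 + 6.25 + 56.25 + 156.25 = 437.5
h = 1/6 + (12.5)²/437.5 = 0.166667 + 0.357143 = 0.524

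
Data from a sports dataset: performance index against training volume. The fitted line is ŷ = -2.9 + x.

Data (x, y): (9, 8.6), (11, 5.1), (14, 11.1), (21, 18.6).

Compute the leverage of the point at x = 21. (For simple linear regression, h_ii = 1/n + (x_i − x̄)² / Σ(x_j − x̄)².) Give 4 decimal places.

x̄ = (9 + 11 + 14 + 21)/4 = 13.75
Σ(x − x̄)² = 22.5625 + 7.5625 + 0.0625 + 52.5625 = 82.75
h = 1/4 + (7.25)²/82.75 = 0.25 + 0.635196 = 0.8852

h = 0.8852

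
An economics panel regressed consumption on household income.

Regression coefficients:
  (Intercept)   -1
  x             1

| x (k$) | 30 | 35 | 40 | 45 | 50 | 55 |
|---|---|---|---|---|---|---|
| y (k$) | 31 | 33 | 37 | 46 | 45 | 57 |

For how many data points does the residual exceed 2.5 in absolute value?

x=30: ŷ = -1 + 30 = 29; e = 31 − 29 = 2
x=35: ŷ = -1 + 35 = 34; e = 33 − 34 = -1
x=40: ŷ = -1 + 40 = 39; e = 37 − 39 = -2
x=45: ŷ = -1 + 45 = 44; e = 46 − 44 = 2
x=50: ŷ = -1 + 50 = 49; e = 45 − 49 = -4
x=55: ŷ = -1 + 55 = 54; e = 57 − 54 = 3
|e| > 2.5: x=50 (|e|=4), x=55 (|e|=3) → 2

2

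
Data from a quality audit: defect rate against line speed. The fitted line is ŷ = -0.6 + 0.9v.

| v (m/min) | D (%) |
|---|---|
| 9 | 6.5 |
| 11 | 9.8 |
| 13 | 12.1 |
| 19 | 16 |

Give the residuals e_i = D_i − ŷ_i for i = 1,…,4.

v=9: ŷ = -0.6 + 0.9·9 = 7.5; e = 6.5 − 7.5 = -1
v=11: ŷ = -0.6 + 0.9·11 = 9.3; e = 9.8 − 9.3 = 0.5
v=13: ŷ = -0.6 + 0.9·13 = 11.1; e = 12.1 − 11.1 = 1
v=19: ŷ = -0.6 + 0.9·19 = 16.5; e = 16 − 16.5 = -0.5

-1, 0.5, 1, -0.5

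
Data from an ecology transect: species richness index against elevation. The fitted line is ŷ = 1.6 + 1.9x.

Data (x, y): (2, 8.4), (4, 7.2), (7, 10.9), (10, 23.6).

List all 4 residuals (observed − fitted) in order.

x=2: ŷ = 1.6 + 1.9·2 = 5.4; e = 8.4 − 5.4 = 3
x=4: ŷ = 1.6 + 1.9·4 = 9.2; e = 7.2 − 9.2 = -2
x=7: ŷ = 1.6 + 1.9·7 = 14.9; e = 10.9 − 14.9 = -4
x=10: ŷ = 1.6 + 1.9·10 = 20.6; e = 23.6 − 20.6 = 3

3, -2, -4, 3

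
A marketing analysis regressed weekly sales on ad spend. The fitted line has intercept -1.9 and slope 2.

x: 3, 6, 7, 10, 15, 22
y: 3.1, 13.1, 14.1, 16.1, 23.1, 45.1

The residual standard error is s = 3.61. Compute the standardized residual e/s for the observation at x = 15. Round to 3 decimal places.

-1.385

ŷ = -1.9 + 2·15 = 28.1
e = 23.1 − 28.1 = -5
e/s = -5 / 3.61 = -1.385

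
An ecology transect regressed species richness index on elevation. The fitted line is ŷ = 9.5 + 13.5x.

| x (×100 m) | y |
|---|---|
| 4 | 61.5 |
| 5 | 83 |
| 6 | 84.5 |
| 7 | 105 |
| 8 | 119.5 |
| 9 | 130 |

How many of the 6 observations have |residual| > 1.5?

x=4: ŷ = 9.5 + 13.5·4 = 63.5; r = 61.5 − 63.5 = -2
x=5: ŷ = 9.5 + 13.5·5 = 77; r = 83 − 77 = 6
x=6: ŷ = 9.5 + 13.5·6 = 90.5; r = 84.5 − 90.5 = -6
x=7: ŷ = 9.5 + 13.5·7 = 104; r = 105 − 104 = 1
x=8: ŷ = 9.5 + 13.5·8 = 117.5; r = 119.5 − 117.5 = 2
x=9: ŷ = 9.5 + 13.5·9 = 131; r = 130 − 131 = -1
|r| > 1.5: x=4 (|r|=2), x=5 (|r|=6), x=6 (|r|=6), x=8 (|r|=2) → 4

4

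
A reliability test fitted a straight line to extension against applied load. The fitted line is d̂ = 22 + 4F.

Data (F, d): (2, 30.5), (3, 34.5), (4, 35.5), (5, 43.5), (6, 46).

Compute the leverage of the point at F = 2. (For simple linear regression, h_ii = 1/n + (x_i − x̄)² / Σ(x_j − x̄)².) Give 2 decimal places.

h = 0.60

F̄ = (2 + 3 + 4 + 5 + 6)/5 = 4
Σ(F − F̄)² = 4 + 1 + 0 + 1 + 4 = 10
h = 1/5 + (-2)²/10 = 0.2 + 0.4 = 0.60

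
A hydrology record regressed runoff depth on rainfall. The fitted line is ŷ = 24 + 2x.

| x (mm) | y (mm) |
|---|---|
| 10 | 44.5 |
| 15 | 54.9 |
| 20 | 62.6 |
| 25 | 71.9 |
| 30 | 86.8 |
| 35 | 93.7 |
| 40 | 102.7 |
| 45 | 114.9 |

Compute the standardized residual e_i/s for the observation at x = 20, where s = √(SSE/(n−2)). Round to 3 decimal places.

x=10: ŷ = 24 + 2·10 = 44; e = 44.5 − 44 = 0.5
x=15: ŷ = 24 + 2·15 = 54; e = 54.9 − 54 = 0.9
x=20: ŷ = 24 + 2·20 = 64; e = 62.6 − 64 = -1.4
x=25: ŷ = 24 + 2·25 = 74; e = 71.9 − 74 = -2.1
x=30: ŷ = 24 + 2·30 = 84; e = 86.8 − 84 = 2.8
x=35: ŷ = 24 + 2·35 = 94; e = 93.7 − 94 = -0.3
x=40: ŷ = 24 + 2·40 = 104; e = 102.7 − 104 = -1.3
x=45: ŷ = 24 + 2·45 = 114; e = 114.9 − 114 = 0.9
SSE = 0.25 + 0.81 + 1.96 + 4.41 + 7.84 + 0.09 + 1.69 + 0.81 = 17.86
s = √(17.86/6) = 1.7253
e/s = -1.4 / 1.7253 = -0.811

-0.811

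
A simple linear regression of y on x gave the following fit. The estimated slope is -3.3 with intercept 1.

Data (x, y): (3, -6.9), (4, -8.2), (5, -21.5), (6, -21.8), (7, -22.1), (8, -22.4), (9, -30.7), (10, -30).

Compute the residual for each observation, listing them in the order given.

2, 4, -6, -3, 0, 3, -2, 2

x=3: ŷ = 1 − 3.3·3 = -8.9; e = -6.9 − (-8.9) = 2
x=4: ŷ = 1 − 3.3·4 = -12.2; e = -8.2 − (-12.2) = 4
x=5: ŷ = 1 − 3.3·5 = -15.5; e = -21.5 − (-15.5) = -6
x=6: ŷ = 1 − 3.3·6 = -18.8; e = -21.8 − (-18.8) = -3
x=7: ŷ = 1 − 3.3·7 = -22.1; e = -22.1 − (-22.1) = 0
x=8: ŷ = 1 − 3.3·8 = -25.4; e = -22.4 − (-25.4) = 3
x=9: ŷ = 1 − 3.3·9 = -28.7; e = -30.7 − (-28.7) = -2
x=10: ŷ = 1 − 3.3·10 = -32; e = -30 − (-32) = 2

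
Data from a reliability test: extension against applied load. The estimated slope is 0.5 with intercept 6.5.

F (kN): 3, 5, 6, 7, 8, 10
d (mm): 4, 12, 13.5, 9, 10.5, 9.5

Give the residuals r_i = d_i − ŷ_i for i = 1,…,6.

-4, 3, 4, -1, 0, -2

F=3: ŷ = 6.5 + 0.5·3 = 8; r = 4 − 8 = -4
F=5: ŷ = 6.5 + 0.5·5 = 9; r = 12 − 9 = 3
F=6: ŷ = 6.5 + 0.5·6 = 9.5; r = 13.5 − 9.5 = 4
F=7: ŷ = 6.5 + 0.5·7 = 10; r = 9 − 10 = -1
F=8: ŷ = 6.5 + 0.5·8 = 10.5; r = 10.5 − 10.5 = 0
F=10: ŷ = 6.5 + 0.5·10 = 11.5; r = 9.5 − 11.5 = -2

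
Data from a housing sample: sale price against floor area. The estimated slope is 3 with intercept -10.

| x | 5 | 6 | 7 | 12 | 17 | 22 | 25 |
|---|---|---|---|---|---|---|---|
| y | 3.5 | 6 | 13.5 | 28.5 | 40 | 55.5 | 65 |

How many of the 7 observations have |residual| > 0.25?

6

x=5: ŷ = -10 + 3·5 = 5; e = 3.5 − 5 = -1.5
x=6: ŷ = -10 + 3·6 = 8; e = 6 − 8 = -2
x=7: ŷ = -10 + 3·7 = 11; e = 13.5 − 11 = 2.5
x=12: ŷ = -10 + 3·12 = 26; e = 28.5 − 26 = 2.5
x=17: ŷ = -10 + 3·17 = 41; e = 40 − 41 = -1
x=22: ŷ = -10 + 3·22 = 56; e = 55.5 − 56 = -0.5
x=25: ŷ = -10 + 3·25 = 65; e = 65 − 65 = 0
|e| > 0.25: x=5 (|e|=1.5), x=6 (|e|=2), x=7 (|e|=2.5), x=12 (|e|=2.5), x=17 (|e|=1), x=22 (|e|=0.5) → 6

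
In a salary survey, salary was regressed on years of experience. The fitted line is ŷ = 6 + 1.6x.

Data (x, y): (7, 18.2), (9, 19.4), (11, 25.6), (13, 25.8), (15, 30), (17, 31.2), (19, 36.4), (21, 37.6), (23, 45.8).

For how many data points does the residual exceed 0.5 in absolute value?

x=7: ŷ = 6 + 1.6·7 = 17.2; r = 18.2 − 17.2 = 1
x=9: ŷ = 6 + 1.6·9 = 20.4; r = 19.4 − 20.4 = -1
x=11: ŷ = 6 + 1.6·11 = 23.6; r = 25.6 − 23.6 = 2
x=13: ŷ = 6 + 1.6·13 = 26.8; r = 25.8 − 26.8 = -1
x=15: ŷ = 6 + 1.6·15 = 30; r = 30 − 30 = 0
x=17: ŷ = 6 + 1.6·17 = 33.2; r = 31.2 − 33.2 = -2
x=19: ŷ = 6 + 1.6·19 = 36.4; r = 36.4 − 36.4 = 0
x=21: ŷ = 6 + 1.6·21 = 39.6; r = 37.6 − 39.6 = -2
x=23: ŷ = 6 + 1.6·23 = 42.8; r = 45.8 − 42.8 = 3
|r| > 0.5: x=7 (|r|=1), x=9 (|r|=1), x=11 (|r|=2), x=13 (|r|=1), x=17 (|r|=2), x=21 (|r|=2), x=23 (|r|=3) → 7

7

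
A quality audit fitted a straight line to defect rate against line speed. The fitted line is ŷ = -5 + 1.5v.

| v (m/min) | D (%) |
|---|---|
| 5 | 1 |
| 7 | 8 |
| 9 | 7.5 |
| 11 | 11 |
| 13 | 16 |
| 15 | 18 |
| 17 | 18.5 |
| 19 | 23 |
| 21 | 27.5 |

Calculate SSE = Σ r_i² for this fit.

v=5: ŷ = -5 + 1.5·5 = 2.5; r = 1 − 2.5 = -1.5
v=7: ŷ = -5 + 1.5·7 = 5.5; r = 8 − 5.5 = 2.5
v=9: ŷ = -5 + 1.5·9 = 8.5; r = 7.5 − 8.5 = -1
v=11: ŷ = -5 + 1.5·11 = 11.5; r = 11 − 11.5 = -0.5
v=13: ŷ = -5 + 1.5·13 = 14.5; r = 16 − 14.5 = 1.5
v=15: ŷ = -5 + 1.5·15 = 17.5; r = 18 − 17.5 = 0.5
v=17: ŷ = -5 + 1.5·17 = 20.5; r = 18.5 − 20.5 = -2
v=19: ŷ = -5 + 1.5·19 = 23.5; r = 23 − 23.5 = -0.5
v=21: ŷ = -5 + 1.5·21 = 26.5; r = 27.5 − 26.5 = 1
SSE = 2.25 + 6.25 + 1 + 0.25 + 2.25 + 0.25 + 4 + 0.25 + 1 = 17.5

SSE = 17.5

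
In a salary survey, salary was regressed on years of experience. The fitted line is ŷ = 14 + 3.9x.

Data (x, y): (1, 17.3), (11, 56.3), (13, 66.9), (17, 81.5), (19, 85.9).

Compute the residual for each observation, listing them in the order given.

x=1: ŷ = 14 + 3.9·1 = 17.9; r = 17.3 − 17.9 = -0.6
x=11: ŷ = 14 + 3.9·11 = 56.9; r = 56.3 − 56.9 = -0.6
x=13: ŷ = 14 + 3.9·13 = 64.7; r = 66.9 − 64.7 = 2.2
x=17: ŷ = 14 + 3.9·17 = 80.3; r = 81.5 − 80.3 = 1.2
x=19: ŷ = 14 + 3.9·19 = 88.1; r = 85.9 − 88.1 = -2.2

-0.6, -0.6, 2.2, 1.2, -2.2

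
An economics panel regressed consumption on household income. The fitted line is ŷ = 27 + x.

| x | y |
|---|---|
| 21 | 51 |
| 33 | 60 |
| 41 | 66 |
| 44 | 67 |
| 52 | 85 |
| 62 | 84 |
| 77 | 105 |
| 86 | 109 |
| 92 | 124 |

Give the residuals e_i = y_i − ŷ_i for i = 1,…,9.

x=21: ŷ = 27 + 21 = 48; e = 51 − 48 = 3
x=33: ŷ = 27 + 33 = 60; e = 60 − 60 = 0
x=41: ŷ = 27 + 41 = 68; e = 66 − 68 = -2
x=44: ŷ = 27 + 44 = 71; e = 67 − 71 = -4
x=52: ŷ = 27 + 52 = 79; e = 85 − 79 = 6
x=62: ŷ = 27 + 62 = 89; e = 84 − 89 = -5
x=77: ŷ = 27 + 77 = 104; e = 105 − 104 = 1
x=86: ŷ = 27 + 86 = 113; e = 109 − 113 = -4
x=92: ŷ = 27 + 92 = 119; e = 124 − 119 = 5

3, 0, -2, -4, 6, -5, 1, -4, 5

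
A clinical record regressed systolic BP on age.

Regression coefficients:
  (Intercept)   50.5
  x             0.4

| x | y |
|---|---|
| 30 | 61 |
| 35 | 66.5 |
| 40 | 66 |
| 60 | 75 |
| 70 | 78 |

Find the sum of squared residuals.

x=30: ŷ = 50.5 + 0.4·30 = 62.5; r = 61 − 62.5 = -1.5
x=35: ŷ = 50.5 + 0.4·35 = 64.5; r = 66.5 − 64.5 = 2
x=40: ŷ = 50.5 + 0.4·40 = 66.5; r = 66 − 66.5 = -0.5
x=60: ŷ = 50.5 + 0.4·60 = 74.5; r = 75 − 74.5 = 0.5
x=70: ŷ = 50.5 + 0.4·70 = 78.5; r = 78 − 78.5 = -0.5
SSE = 2.25 + 4 + 0.25 + 0.25 + 0.25 = 7

SSE = 7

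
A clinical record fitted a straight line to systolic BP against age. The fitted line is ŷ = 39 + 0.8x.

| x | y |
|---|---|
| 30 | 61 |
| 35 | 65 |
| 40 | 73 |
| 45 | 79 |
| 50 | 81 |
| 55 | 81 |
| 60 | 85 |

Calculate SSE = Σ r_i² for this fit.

x=30: ŷ = 39 + 0.8·30 = 63; r = 61 − 63 = -2
x=35: ŷ = 39 + 0.8·35 = 67; r = 65 − 67 = -2
x=40: ŷ = 39 + 0.8·40 = 71; r = 73 − 71 = 2
x=45: ŷ = 39 + 0.8·45 = 75; r = 79 − 75 = 4
x=50: ŷ = 39 + 0.8·50 = 79; r = 81 − 79 = 2
x=55: ŷ = 39 + 0.8·55 = 83; r = 81 − 83 = -2
x=60: ŷ = 39 + 0.8·60 = 87; r = 85 − 87 = -2
SSE = 4 + 4 + 4 + 16 + 4 + 4 + 4 = 40

SSE = 40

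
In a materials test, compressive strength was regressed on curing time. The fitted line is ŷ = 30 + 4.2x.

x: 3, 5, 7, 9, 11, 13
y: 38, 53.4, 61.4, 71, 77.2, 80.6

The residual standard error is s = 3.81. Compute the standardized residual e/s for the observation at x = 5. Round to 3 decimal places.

ŷ = 30 + 4.2·5 = 51
e = 53.4 − 51 = 2.4
e/s = 2.4 / 3.81 = 0.630

0.630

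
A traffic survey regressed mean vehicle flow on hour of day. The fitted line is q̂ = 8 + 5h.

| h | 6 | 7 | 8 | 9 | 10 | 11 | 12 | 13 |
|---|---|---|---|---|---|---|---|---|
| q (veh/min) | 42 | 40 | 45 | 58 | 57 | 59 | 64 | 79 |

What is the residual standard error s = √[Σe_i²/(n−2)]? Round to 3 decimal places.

h=6: q̂ = 8 + 5·6 = 38; e = 42 − 38 = 4
h=7: q̂ = 8 + 5·7 = 43; e = 40 − 43 = -3
h=8: q̂ = 8 + 5·8 = 48; e = 45 − 48 = -3
h=9: q̂ = 8 + 5·9 = 53; e = 58 − 53 = 5
h=10: q̂ = 8 + 5·10 = 58; e = 57 − 58 = -1
h=11: q̂ = 8 + 5·11 = 63; e = 59 − 63 = -4
h=12: q̂ = 8 + 5·12 = 68; e = 64 − 68 = -4
h=13: q̂ = 8 + 5·13 = 73; e = 79 − 73 = 6
SSE = 16 + 9 + 9 + 25 + 1 + 16 + 16 + 36 = 128
s = √(128/6) = √21.3333 ≈ 4.619

s = 4.619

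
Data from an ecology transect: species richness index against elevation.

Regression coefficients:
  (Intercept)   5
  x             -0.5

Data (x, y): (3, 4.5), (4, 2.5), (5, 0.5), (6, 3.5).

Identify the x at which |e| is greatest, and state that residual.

x=3: ŷ = 5 − 0.5·3 = 3.5; e = 4.5 − 3.5 = 1
x=4: ŷ = 5 − 0.5·4 = 3; e = 2.5 − 3 = -0.5
x=5: ŷ = 5 − 0.5·5 = 2.5; e = 0.5 − 2.5 = -2
x=6: ŷ = 5 − 0.5·6 = 2; e = 3.5 − 2 = 1.5
Largest |e| is 2 at x = 5, residual -2.

x = 5, e = -2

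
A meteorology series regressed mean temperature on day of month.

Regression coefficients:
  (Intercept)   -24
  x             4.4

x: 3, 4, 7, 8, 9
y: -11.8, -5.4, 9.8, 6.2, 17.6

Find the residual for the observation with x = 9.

ŷ = -24 + 4.4·9 = 15.6
r = 17.6 − 15.6 = 2

r = 2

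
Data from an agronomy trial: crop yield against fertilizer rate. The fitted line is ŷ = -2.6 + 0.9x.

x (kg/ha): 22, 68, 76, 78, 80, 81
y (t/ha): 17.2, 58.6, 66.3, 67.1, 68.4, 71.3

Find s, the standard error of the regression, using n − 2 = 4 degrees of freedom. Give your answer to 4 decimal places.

x=22: ŷ = -2.6 + 0.9·22 = 17.2; e = 17.2 − 17.2 = 0
x=68: ŷ = -2.6 + 0.9·68 = 58.6; e = 58.6 − 58.6 = 0
x=76: ŷ = -2.6 + 0.9·76 = 65.8; e = 66.3 − 65.8 = 0.5
x=78: ŷ = -2.6 + 0.9·78 = 67.6; e = 67.1 − 67.6 = -0.5
x=80: ŷ = -2.6 + 0.9·80 = 69.4; e = 68.4 − 69.4 = -1
x=81: ŷ = -2.6 + 0.9·81 = 70.3; e = 71.3 − 70.3 = 1
SSE = 0 + 0 + 0.25 + 0.25 + 1 + 1 = 2.5
s = √(2.5/4) = √0.625 ≈ 0.7906

s = 0.7906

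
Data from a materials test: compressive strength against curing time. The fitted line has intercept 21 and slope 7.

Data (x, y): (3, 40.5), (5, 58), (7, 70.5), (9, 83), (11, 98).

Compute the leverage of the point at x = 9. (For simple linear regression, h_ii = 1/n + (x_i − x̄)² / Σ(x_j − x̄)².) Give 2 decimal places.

h = 0.30

x̄ = (3 + 5 + 7 + 9 + 11)/5 = 7
Σ(x − x̄)² = 16 + 4 + 0 + 4 + 16 = 40
h = 1/5 + (2)²/40 = 0.2 + 0.1 = 0.30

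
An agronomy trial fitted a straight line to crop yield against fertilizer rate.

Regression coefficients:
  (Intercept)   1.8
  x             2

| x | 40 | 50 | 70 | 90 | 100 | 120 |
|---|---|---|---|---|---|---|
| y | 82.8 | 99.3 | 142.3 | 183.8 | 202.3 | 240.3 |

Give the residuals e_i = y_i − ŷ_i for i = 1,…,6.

x=40: ŷ = 1.8 + 2·40 = 81.8; e = 82.8 − 81.8 = 1
x=50: ŷ = 1.8 + 2·50 = 101.8; e = 99.3 − 101.8 = -2.5
x=70: ŷ = 1.8 + 2·70 = 141.8; e = 142.3 − 141.8 = 0.5
x=90: ŷ = 1.8 + 2·90 = 181.8; e = 183.8 − 181.8 = 2
x=100: ŷ = 1.8 + 2·100 = 201.8; e = 202.3 − 201.8 = 0.5
x=120: ŷ = 1.8 + 2·120 = 241.8; e = 240.3 − 241.8 = -1.5

1, -2.5, 0.5, 2, 0.5, -1.5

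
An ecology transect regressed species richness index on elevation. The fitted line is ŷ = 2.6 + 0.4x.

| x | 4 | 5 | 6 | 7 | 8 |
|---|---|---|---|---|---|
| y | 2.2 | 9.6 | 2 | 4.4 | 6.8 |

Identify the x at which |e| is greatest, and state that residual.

x=4: ŷ = 2.6 + 0.4·4 = 4.2; e = 2.2 − 4.2 = -2
x=5: ŷ = 2.6 + 0.4·5 = 4.6; e = 9.6 − 4.6 = 5
x=6: ŷ = 2.6 + 0.4·6 = 5; e = 2 − 5 = -3
x=7: ŷ = 2.6 + 0.4·7 = 5.4; e = 4.4 − 5.4 = -1
x=8: ŷ = 2.6 + 0.4·8 = 5.8; e = 6.8 − 5.8 = 1
Largest |e| is 5 at x = 5, residual 5.

x = 5, e = 5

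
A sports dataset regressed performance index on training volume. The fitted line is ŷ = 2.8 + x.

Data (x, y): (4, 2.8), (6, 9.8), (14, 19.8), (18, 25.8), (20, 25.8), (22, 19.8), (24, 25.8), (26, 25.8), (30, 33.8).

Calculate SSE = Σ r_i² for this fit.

SSE = 96

x=4: ŷ = 2.8 + 4 = 6.8; r = 2.8 − 6.8 = -4
x=6: ŷ = 2.8 + 6 = 8.8; r = 9.8 − 8.8 = 1
x=14: ŷ = 2.8 + 14 = 16.8; r = 19.8 − 16.8 = 3
x=18: ŷ = 2.8 + 18 = 20.8; r = 25.8 − 20.8 = 5
x=20: ŷ = 2.8 + 20 = 22.8; r = 25.8 − 22.8 = 3
x=22: ŷ = 2.8 + 22 = 24.8; r = 19.8 − 24.8 = -5
x=24: ŷ = 2.8 + 24 = 26.8; r = 25.8 − 26.8 = -1
x=26: ŷ = 2.8 + 26 = 28.8; r = 25.8 − 28.8 = -3
x=30: ŷ = 2.8 + 30 = 32.8; r = 33.8 − 32.8 = 1
SSE = 16 + 1 + 9 + 25 + 9 + 25 + 1 + 9 + 1 = 96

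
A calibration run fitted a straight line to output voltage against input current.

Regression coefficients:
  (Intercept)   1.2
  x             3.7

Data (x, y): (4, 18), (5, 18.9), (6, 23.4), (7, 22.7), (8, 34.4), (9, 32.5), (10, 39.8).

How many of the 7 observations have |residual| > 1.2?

5

x=4: ŷ = 1.2 + 3.7·4 = 16; e = 18 − 16 = 2
x=5: ŷ = 1.2 + 3.7·5 = 19.7; e = 18.9 − 19.7 = -0.8
x=6: ŷ = 1.2 + 3.7·6 = 23.4; e = 23.4 − 23.4 = 0
x=7: ŷ = 1.2 + 3.7·7 = 27.1; e = 22.7 − 27.1 = -4.4
x=8: ŷ = 1.2 + 3.7·8 = 30.8; e = 34.4 − 30.8 = 3.6
x=9: ŷ = 1.2 + 3.7·9 = 34.5; e = 32.5 − 34.5 = -2
x=10: ŷ = 1.2 + 3.7·10 = 38.2; e = 39.8 − 38.2 = 1.6
|e| > 1.2: x=4 (|e|=2), x=7 (|e|=4.4), x=8 (|e|=3.6), x=9 (|e|=2), x=10 (|e|=1.6) → 5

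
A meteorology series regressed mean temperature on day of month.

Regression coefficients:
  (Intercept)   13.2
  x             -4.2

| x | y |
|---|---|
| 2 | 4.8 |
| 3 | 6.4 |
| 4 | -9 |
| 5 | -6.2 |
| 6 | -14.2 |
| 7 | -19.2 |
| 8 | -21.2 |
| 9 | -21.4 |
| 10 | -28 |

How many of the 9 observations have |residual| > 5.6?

x=2: ŷ = 13.2 − 4.2·2 = 4.8; r = 4.8 − 4.8 = 0
x=3: ŷ = 13.2 − 4.2·3 = 0.6; r = 6.4 − 0.6 = 5.8
x=4: ŷ = 13.2 − 4.2·4 = -3.6; r = -9 − (-3.6) = -5.4
x=5: ŷ = 13.2 − 4.2·5 = -7.8; r = -6.2 − (-7.8) = 1.6
x=6: ŷ = 13.2 − 4.2·6 = -12; r = -14.2 − (-12) = -2.2
x=7: ŷ = 13.2 − 4.2·7 = -16.2; r = -19.2 − (-16.2) = -3
x=8: ŷ = 13.2 − 4.2·8 = -20.4; r = -21.2 − (-20.4) = -0.8
x=9: ŷ = 13.2 − 4.2·9 = -24.6; r = -21.4 − (-24.6) = 3.2
x=10: ŷ = 13.2 − 4.2·10 = -28.8; r = -28 − (-28.8) = 0.8
|r| > 5.6: x=3 (|r|=5.8) → 1

1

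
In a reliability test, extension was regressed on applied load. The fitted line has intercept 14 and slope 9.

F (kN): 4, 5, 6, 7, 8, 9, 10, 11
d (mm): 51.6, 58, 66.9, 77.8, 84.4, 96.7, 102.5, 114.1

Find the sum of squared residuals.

F=4: ŷ = 14 + 9·4 = 50; r = 51.6 − 50 = 1.6
F=5: ŷ = 14 + 9·5 = 59; r = 58 − 59 = -1
F=6: ŷ = 14 + 9·6 = 68; r = 66.9 − 68 = -1.1
F=7: ŷ = 14 + 9·7 = 77; r = 77.8 − 77 = 0.8
F=8: ŷ = 14 + 9·8 = 86; r = 84.4 − 86 = -1.6
F=9: ŷ = 14 + 9·9 = 95; r = 96.7 − 95 = 1.7
F=10: ŷ = 14 + 9·10 = 104; r = 102.5 − 104 = -1.5
F=11: ŷ = 14 + 9·11 = 113; r = 114.1 − 113 = 1.1
SSE = 2.56 + 1 + 1.21 + 0.64 + 2.56 + 2.89 + 2.25 + 1.21 = 14.32

SSE = 14.32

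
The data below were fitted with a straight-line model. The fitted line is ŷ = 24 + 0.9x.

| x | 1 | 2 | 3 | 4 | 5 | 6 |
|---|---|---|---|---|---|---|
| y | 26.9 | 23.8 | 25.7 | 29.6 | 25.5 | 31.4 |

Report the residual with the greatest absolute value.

e = -3

x=1: ŷ = 24 + 0.9·1 = 24.9; e = 26.9 − 24.9 = 2
x=2: ŷ = 24 + 0.9·2 = 25.8; e = 23.8 − 25.8 = -2
x=3: ŷ = 24 + 0.9·3 = 26.7; e = 25.7 − 26.7 = -1
x=4: ŷ = 24 + 0.9·4 = 27.6; e = 29.6 − 27.6 = 2
x=5: ŷ = 24 + 0.9·5 = 28.5; e = 25.5 − 28.5 = -3
x=6: ŷ = 24 + 0.9·6 = 29.4; e = 31.4 − 29.4 = 2
Largest |e| is 3 at x = 5, residual -3.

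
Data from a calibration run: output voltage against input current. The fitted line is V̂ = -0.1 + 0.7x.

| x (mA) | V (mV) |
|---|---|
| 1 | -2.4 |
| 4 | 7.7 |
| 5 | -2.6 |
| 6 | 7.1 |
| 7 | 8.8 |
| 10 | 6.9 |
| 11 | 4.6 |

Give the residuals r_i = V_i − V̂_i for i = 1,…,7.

-3, 5, -6, 3, 4, 0, -3

x=1: V̂ = -0.1 + 0.7·1 = 0.6; r = -2.4 − 0.6 = -3
x=4: V̂ = -0.1 + 0.7·4 = 2.7; r = 7.7 − 2.7 = 5
x=5: V̂ = -0.1 + 0.7·5 = 3.4; r = -2.6 − 3.4 = -6
x=6: V̂ = -0.1 + 0.7·6 = 4.1; r = 7.1 − 4.1 = 3
x=7: V̂ = -0.1 + 0.7·7 = 4.8; r = 8.8 − 4.8 = 4
x=10: V̂ = -0.1 + 0.7·10 = 6.9; r = 6.9 − 6.9 = 0
x=11: V̂ = -0.1 + 0.7·11 = 7.6; r = 4.6 − 7.6 = -3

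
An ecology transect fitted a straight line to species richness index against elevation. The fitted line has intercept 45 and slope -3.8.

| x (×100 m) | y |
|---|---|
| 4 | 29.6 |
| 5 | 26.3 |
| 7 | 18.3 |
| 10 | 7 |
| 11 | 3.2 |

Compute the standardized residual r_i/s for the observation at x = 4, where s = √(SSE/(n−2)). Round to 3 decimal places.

-0.926

x=4: ŷ = 45 − 3.8·4 = 29.8; r = 29.6 − 29.8 = -0.2
x=5: ŷ = 45 − 3.8·5 = 26; r = 26.3 − 26 = 0.3
x=7: ŷ = 45 − 3.8·7 = 18.4; r = 18.3 − 18.4 = -0.1
x=10: ŷ = 45 − 3.8·10 = 7; r = 7 − 7 = 0
x=11: ŷ = 45 − 3.8·11 = 3.2; r = 3.2 − 3.2 = 0
SSE = 0.04 + 0.09 + 0.01 + 0 + 0 = 0.14
s = √(0.14/3) = 0.216025
r/s = -0.2 / 0.216025 = -0.926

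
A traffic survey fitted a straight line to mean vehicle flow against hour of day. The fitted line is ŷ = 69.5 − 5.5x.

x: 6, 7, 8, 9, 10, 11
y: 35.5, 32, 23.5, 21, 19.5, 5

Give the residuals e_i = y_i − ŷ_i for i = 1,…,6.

x=6: ŷ = 69.5 − 5.5·6 = 36.5; e = 35.5 − 36.5 = -1
x=7: ŷ = 69.5 − 5.5·7 = 31; e = 32 − 31 = 1
x=8: ŷ = 69.5 − 5.5·8 = 25.5; e = 23.5 − 25.5 = -2
x=9: ŷ = 69.5 − 5.5·9 = 20; e = 21 − 20 = 1
x=10: ŷ = 69.5 − 5.5·10 = 14.5; e = 19.5 − 14.5 = 5
x=11: ŷ = 69.5 − 5.5·11 = 9; e = 5 − 9 = -4

-1, 1, -2, 1, 5, -4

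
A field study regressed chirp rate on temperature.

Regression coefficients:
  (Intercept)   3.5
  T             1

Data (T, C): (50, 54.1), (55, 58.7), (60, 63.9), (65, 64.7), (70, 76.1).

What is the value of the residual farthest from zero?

r = -3.8

T=50: ŷ = 3.5 + 50 = 53.5; r = 54.1 − 53.5 = 0.6
T=55: ŷ = 3.5 + 55 = 58.5; r = 58.7 − 58.5 = 0.2
T=60: ŷ = 3.5 + 60 = 63.5; r = 63.9 − 63.5 = 0.4
T=65: ŷ = 3.5 + 65 = 68.5; r = 64.7 − 68.5 = -3.8
T=70: ŷ = 3.5 + 70 = 73.5; r = 76.1 − 73.5 = 2.6
Largest |r| is 3.8 at T = 65, residual -3.8.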